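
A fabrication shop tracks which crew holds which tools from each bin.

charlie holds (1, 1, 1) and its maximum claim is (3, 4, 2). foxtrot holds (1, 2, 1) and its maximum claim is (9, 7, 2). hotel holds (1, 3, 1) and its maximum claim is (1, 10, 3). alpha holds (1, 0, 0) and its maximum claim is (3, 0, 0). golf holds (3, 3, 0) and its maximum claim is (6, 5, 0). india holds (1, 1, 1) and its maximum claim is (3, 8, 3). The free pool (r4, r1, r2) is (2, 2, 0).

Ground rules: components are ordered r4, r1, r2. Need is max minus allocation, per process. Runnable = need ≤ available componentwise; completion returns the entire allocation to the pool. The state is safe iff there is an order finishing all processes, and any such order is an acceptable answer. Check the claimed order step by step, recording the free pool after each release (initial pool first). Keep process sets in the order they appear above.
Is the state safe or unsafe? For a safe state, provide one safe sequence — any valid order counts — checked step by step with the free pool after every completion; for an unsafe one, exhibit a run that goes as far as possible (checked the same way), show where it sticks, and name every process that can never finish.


UNSAFE — no complete ordering exists.
Key observation: the wall is r2: completing alpha, golf brings the pool only to (6, 5, 0), and all the rest need more.
A maximal execution: alpha, golf — then nothing else fits. Check, step by step:
  pool = (2, 2, 0)
  alpha needs (2, 0, 0) <= (2, 2, 0) -> finishes; pool += (1, 0, 0) = (3, 2, 0)
  golf needs (3, 2, 0) <= (3, 2, 0) -> finishes; pool += (3, 3, 0) = (6, 5, 0)
  charlie still needs (2, 3, 1) but only (6, 5, 0) is free — short on r2
  foxtrot still needs (8, 5, 1) but only (6, 5, 0) is free — short on r4 and r2
  hotel still needs (0, 7, 2) but only (6, 5, 0) is free — short on r1 and r2
  india still needs (2, 7, 2) but only (6, 5, 0) is free — short on r1 and r2
Permanently blocked: charlie, foxtrot, hotel and india.


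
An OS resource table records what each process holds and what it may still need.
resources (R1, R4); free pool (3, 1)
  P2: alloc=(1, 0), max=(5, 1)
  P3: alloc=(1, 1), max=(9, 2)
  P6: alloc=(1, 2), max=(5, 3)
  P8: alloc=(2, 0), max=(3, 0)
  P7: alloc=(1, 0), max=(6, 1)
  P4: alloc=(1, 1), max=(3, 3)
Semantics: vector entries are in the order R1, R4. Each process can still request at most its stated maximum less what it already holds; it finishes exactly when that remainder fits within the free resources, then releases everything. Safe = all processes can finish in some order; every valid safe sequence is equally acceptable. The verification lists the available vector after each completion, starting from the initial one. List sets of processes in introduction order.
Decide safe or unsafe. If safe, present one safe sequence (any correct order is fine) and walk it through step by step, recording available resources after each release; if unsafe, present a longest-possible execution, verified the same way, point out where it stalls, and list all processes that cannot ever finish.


SAFE — a valid safe sequence is P8, P7, P2, P6, P3, P4.
Key observation: P7 marks the first exact bind of the order: its need (5, 1) fits the free (5, 1) with zero slack on a requested resource.
Step-by-step check:
  pool = (3, 1)
  P8: need (1, 0) fits (3, 1); releases (2, 0), pool now (5, 1)
  P7: need (5, 1) fits (5, 1); releases (1, 0), pool now (6, 1)
  P2: need (4, 1) fits (6, 1); releases (1, 0), pool now (7, 1)
  P6: need (4, 1) fits (7, 1); releases (1, 2), pool now (8, 3)
  P3: need (8, 1) fits (8, 3); releases (1, 1), pool now (9, 4)
  P4: need (2, 2) fits (9, 4); releases (1, 1), pool now (10, 5)


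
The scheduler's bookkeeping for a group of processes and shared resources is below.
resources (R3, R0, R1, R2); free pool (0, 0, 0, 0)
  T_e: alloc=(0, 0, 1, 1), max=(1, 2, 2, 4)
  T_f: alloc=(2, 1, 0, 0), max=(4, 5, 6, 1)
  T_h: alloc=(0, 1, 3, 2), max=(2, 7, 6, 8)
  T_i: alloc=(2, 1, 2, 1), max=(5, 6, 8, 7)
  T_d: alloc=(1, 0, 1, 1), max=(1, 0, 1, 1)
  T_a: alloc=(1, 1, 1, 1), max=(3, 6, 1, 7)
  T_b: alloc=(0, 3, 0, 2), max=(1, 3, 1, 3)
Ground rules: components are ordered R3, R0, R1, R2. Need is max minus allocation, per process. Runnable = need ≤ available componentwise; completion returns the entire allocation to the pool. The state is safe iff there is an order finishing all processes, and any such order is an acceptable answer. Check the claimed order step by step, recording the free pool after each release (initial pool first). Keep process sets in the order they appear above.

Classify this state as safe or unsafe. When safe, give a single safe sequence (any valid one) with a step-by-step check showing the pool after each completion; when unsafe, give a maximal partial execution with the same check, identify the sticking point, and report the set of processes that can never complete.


UNSAFE — no complete ordering exists.
Key observation: the pool after T_d, T_b, T_e is (1, 3, 2, 4); every surviving request exceeds it in R3, so progress ends there.
Going as far as possible: T_d, T_b, T_e; after that, nothing fits. Walking it through:
  pool = (0, 0, 0, 0)
  run T_d (needs (0, 0, 0, 0), free (0, 0, 0, 0)); after release of (1, 0, 1, 1) the pool is (1, 0, 1, 1)
  run T_b (needs (1, 0, 1, 1), free (1, 0, 1, 1)); after release of (0, 3, 0, 2) the pool is (1, 3, 1, 3)
  run T_e (needs (1, 2, 1, 3), free (1, 3, 1, 3)); after release of (0, 0, 1, 1) the pool is (1, 3, 2, 4)
  T_f cannot run: need (2, 4, 6, 1) vs free (1, 3, 2, 4) (insufficient R3, R0 and R1)
  T_h cannot run: need (2, 6, 3, 6) vs free (1, 3, 2, 4) (insufficient R3, R0, R1 and R2)
  T_i cannot run: need (3, 5, 6, 6) vs free (1, 3, 2, 4) (insufficient R3, R0, R1 and R2)
  T_a cannot run: need (2, 5, 0, 6) vs free (1, 3, 2, 4) (insufficient R3, R0 and R2)
Processes that can never finish: T_f, T_h, T_i and T_a.


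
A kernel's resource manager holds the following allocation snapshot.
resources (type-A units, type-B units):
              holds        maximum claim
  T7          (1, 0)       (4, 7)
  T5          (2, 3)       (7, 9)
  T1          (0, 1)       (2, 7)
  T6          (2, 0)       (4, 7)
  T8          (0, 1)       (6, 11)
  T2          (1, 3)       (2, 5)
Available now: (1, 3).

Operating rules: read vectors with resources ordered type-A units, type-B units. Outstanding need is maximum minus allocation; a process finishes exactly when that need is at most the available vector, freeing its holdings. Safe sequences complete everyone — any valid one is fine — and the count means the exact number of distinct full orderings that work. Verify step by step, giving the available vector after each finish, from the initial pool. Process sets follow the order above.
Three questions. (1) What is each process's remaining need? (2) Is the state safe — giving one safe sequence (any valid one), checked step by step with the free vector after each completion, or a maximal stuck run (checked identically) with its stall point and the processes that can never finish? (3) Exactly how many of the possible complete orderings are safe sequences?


(1) Remaining need (order type-A units, type-B units):
  T7: (3, 7)
  T5: (5, 6)
  T1: (2, 6)
  T6: (2, 7)
  T8: (6, 10)
  T2: (1, 2)
(2) SAFE. One safe sequence: T2, T1, T6, T7, T5, T8.
Key observation: T2 is the earliest step where a requested resource binds exactly: need (1, 2), pool (1, 3) at its turn.
Verifying each step:
  pool = (1, 3)
  run T2 (needs (1, 2), free (1, 3)); after release of (1, 3) the pool is (2, 6)
  run T1 (needs (2, 6), free (2, 6)); after release of (0, 1) the pool is (2, 7)
  run T6 (needs (2, 7), free (2, 7)); after release of (2, 0) the pool is (4, 7)
  run T7 (needs (3, 7), free (4, 7)); after release of (1, 0) the pool is (5, 7)
  run T5 (needs (5, 6), free (5, 7)); after release of (2, 3) the pool is (7, 10)
  run T8 (needs (6, 10), free (7, 10)); after release of (0, 1) the pool is (7, 11)
(3) Exactly 1 of the possible complete orderings is a safe sequence.


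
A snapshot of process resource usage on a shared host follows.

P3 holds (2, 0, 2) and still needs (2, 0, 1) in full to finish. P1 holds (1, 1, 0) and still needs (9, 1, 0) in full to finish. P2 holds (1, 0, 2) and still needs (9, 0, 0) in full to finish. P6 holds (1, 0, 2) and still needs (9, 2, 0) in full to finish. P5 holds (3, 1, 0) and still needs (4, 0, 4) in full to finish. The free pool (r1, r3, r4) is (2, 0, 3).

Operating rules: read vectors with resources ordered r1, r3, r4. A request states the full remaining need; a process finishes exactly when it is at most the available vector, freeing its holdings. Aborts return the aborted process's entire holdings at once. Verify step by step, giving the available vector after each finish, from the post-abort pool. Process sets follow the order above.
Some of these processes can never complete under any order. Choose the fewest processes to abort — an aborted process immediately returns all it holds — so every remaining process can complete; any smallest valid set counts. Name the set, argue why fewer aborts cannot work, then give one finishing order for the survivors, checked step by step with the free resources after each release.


The answer: abort P2 and P6.
Key observation: aborting P2 and P6 returns (2, 0, 4), and P1 — hopeless before — runs at step 3 with the returned capacity in the pool.
Why nothing smaller works — every single abort fails: P3 alone leaves P1 blocked (short on r1); P1 alone leaves P2 blocked (short on r1); P2 alone leaves P1 blocked (short on r1); P6 alone leaves P1 blocked (short on r1); P5 alone leaves P1 blocked (short on r1).
The survivors complete as P5, P3, P1. Step-by-step check (starting from the post-abort pool):
  pool = (4, 0, 7)
  P5 needs (4, 0, 4) <= (4, 0, 7) -> finishes; pool += (3, 1, 0) = (7, 1, 7)
  P3 needs (2, 0, 1) <= (7, 1, 7) -> finishes; pool += (2, 0, 2) = (9, 1, 9)
  P1 needs (9, 1, 0) <= (9, 1, 9) -> finishes; pool += (1, 1, 0) = (10, 2, 9)


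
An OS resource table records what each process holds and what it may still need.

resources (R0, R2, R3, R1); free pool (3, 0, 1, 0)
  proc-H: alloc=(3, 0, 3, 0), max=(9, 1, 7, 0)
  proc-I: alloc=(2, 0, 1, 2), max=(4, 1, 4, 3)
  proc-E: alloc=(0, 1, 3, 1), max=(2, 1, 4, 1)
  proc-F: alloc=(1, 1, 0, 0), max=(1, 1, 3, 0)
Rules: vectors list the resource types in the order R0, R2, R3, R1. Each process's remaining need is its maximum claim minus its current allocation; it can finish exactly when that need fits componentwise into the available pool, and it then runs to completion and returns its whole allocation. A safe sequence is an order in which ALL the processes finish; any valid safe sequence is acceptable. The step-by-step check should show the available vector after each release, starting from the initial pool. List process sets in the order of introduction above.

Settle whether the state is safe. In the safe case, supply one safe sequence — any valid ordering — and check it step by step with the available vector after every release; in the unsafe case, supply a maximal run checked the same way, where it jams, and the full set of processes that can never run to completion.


SAFE. One safe sequence: proc-E, proc-F, proc-I, proc-H.
Key observation: reading the order forward, proc-E is the first process whose need (2, 0, 1, 0) meets the free pool (3, 0, 1, 0) exactly on a resource it requests.
Step-by-step check:
  pool = (3, 0, 1, 0)
  run proc-E (needs (2, 0, 1, 0), free (3, 0, 1, 0)); after release of (0, 1, 3, 1) the pool is (3, 1, 4, 1)
  run proc-F (needs (0, 0, 3, 0), free (3, 1, 4, 1)); after release of (1, 1, 0, 0) the pool is (4, 2, 4, 1)
  run proc-I (needs (2, 1, 3, 1), free (4, 2, 4, 1)); after release of (2, 0, 1, 2) the pool is (6, 2, 5, 3)
  run proc-H (needs (6, 1, 4, 0), free (6, 2, 5, 3)); after release of (3, 0, 3, 0) the pool is (9, 2, 8, 3)


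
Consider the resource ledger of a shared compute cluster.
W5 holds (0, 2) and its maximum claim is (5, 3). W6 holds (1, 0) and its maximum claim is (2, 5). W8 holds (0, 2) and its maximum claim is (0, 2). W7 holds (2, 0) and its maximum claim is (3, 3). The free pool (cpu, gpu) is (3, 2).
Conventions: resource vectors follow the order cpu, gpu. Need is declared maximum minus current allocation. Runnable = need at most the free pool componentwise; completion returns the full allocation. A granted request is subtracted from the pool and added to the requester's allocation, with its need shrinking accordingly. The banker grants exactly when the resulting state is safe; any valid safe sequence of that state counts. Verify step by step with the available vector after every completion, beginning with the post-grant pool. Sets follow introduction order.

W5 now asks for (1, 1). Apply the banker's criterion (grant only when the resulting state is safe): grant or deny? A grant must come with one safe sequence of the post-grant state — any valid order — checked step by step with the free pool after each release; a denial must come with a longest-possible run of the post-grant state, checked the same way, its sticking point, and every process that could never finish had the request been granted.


GRANT: granting preserves safety; a valid post-grant sequence is W8, W7, W5, W6.
Key observation: (2, 1) free after granting still covers W8 first, and each release covers the next.
Step-by-step check of the post-grant state:
  pool = (2, 1)
  W8 needs (0, 0) <= (2, 1) -> finishes; pool += (0, 2) = (2, 3)
  W7 needs (1, 3) <= (2, 3) -> finishes; pool += (2, 0) = (4, 3)
  W5 needs (4, 0) <= (4, 3) -> finishes; pool += (1, 3) = (5, 6)
  W6 needs (1, 5) <= (5, 6) -> finishes; pool += (1, 0) = (6, 6)


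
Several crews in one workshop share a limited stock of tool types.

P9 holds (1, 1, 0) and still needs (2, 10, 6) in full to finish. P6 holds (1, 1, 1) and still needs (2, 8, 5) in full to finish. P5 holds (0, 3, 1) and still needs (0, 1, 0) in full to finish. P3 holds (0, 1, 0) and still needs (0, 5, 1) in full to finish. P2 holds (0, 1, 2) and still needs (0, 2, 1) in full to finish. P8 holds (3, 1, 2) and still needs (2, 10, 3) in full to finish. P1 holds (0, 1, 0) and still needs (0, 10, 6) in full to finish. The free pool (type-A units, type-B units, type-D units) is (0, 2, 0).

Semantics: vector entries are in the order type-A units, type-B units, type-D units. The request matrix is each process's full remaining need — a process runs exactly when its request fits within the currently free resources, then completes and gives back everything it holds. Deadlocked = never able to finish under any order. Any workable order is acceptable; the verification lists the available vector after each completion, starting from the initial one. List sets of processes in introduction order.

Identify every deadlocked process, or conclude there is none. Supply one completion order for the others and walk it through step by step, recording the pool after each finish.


The deadlocked set is P9, P6, P8 and P1.
Key observation: after P5, P3, P2 complete, (0, 7, 3) is the best the pool ever gets, yet each leftover process wants more type-B units.
A valid finishing order for the others: P5, P3, P2. Walking it through:
  pool = (0, 2, 0)
  P5: need (0, 1, 0) fits (0, 2, 0); releases (0, 3, 1), pool now (0, 5, 1)
  P3: need (0, 5, 1) fits (0, 5, 1); releases (0, 1, 0), pool now (0, 6, 1)
  P2: need (0, 2, 1) fits (0, 6, 1); releases (0, 1, 2), pool now (0, 7, 3)
The stuck group stays short no matter what:
  blocked: P9 wants (2, 10, 6), pool (0, 7, 3) — not enough type-A units, type-B units and type-D units
  blocked: P6 wants (2, 8, 5), pool (0, 7, 3) — not enough type-A units, type-B units and type-D units
  blocked: P8 wants (2, 10, 3), pool (0, 7, 3) — not enough type-A units and type-B units
  blocked: P1 wants (0, 10, 6), pool (0, 7, 3) — not enough type-B units and type-D units


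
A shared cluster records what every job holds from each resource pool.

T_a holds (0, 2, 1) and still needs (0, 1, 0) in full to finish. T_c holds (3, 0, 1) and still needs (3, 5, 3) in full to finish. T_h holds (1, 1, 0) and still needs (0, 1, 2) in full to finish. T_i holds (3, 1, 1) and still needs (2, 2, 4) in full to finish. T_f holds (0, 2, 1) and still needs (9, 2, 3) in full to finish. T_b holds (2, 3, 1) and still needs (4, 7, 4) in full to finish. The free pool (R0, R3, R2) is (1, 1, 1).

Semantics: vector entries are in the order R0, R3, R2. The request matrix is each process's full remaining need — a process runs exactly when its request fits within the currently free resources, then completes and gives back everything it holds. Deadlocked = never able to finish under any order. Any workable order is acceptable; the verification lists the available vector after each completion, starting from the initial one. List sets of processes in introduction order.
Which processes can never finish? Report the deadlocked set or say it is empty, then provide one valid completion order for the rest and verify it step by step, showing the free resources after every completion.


Deadlocked: T_c, T_i, T_f and T_b.
Key observation: R2 is the bottleneck — with T_a, T_h done the pool holds (2, 4, 2), short of every remaining need.
One completion order for the rest: T_a, T_h. Verifying each step:
  pool = (1, 1, 1)
  T_a: need (0, 1, 0) fits (1, 1, 1); releases (0, 2, 1), pool now (1, 3, 2)
  T_h: need (0, 1, 2) fits (1, 3, 2); releases (1, 1, 0), pool now (2, 4, 2)
The stuck group stays short no matter what:
  blocked: T_c wants (3, 5, 3), pool (2, 4, 2) — not enough R0, R3 and R2
  blocked: T_i wants (2, 2, 4), pool (2, 4, 2) — not enough R2
  blocked: T_f wants (9, 2, 3), pool (2, 4, 2) — not enough R0 and R2
  blocked: T_b wants (4, 7, 4), pool (2, 4, 2) — not enough R0, R3 and R2


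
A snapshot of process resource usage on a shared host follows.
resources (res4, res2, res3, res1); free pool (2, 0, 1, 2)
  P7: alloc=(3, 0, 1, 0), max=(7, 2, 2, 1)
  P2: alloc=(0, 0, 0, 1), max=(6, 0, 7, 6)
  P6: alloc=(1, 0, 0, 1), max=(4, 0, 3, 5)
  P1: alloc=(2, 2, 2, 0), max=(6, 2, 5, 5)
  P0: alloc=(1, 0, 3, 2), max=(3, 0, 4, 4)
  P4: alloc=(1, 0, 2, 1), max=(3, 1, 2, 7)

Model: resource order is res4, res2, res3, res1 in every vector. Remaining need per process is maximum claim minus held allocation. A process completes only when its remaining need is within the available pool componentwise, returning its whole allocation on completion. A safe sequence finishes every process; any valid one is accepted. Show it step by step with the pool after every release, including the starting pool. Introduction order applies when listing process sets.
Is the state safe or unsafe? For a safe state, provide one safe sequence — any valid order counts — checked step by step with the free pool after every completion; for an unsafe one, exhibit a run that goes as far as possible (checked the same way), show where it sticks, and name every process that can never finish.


SAFE. One safe sequence: P0, P6, P1, P7, P2, P4.
Key observation: the first exact fit in this order is P0 — it needs (2, 0, 1, 2) with (2, 0, 1, 2) free, meeting a requested resource to the last unit.
Step-by-step check:
  pool = (2, 0, 1, 2)
  P0 needs (2, 0, 1, 2) <= (2, 0, 1, 2) -> finishes; pool += (1, 0, 3, 2) = (3, 0, 4, 4)
  P6 needs (3, 0, 3, 4) <= (3, 0, 4, 4) -> finishes; pool += (1, 0, 0, 1) = (4, 0, 4, 5)
  P1 needs (4, 0, 3, 5) <= (4, 0, 4, 5) -> finishes; pool += (2, 2, 2, 0) = (6, 2, 6, 5)
  P7 needs (4, 2, 1, 1) <= (6, 2, 6, 5) -> finishes; pool += (3, 0, 1, 0) = (9, 2, 7, 5)
  P2 needs (6, 0, 7, 5) <= (9, 2, 7, 5) -> finishes; pool += (0, 0, 0, 1) = (9, 2, 7, 6)
  P4 needs (2, 1, 0, 6) <= (9, 2, 7, 6) -> finishes; pool += (1, 0, 2, 1) = (10, 2, 9, 7)


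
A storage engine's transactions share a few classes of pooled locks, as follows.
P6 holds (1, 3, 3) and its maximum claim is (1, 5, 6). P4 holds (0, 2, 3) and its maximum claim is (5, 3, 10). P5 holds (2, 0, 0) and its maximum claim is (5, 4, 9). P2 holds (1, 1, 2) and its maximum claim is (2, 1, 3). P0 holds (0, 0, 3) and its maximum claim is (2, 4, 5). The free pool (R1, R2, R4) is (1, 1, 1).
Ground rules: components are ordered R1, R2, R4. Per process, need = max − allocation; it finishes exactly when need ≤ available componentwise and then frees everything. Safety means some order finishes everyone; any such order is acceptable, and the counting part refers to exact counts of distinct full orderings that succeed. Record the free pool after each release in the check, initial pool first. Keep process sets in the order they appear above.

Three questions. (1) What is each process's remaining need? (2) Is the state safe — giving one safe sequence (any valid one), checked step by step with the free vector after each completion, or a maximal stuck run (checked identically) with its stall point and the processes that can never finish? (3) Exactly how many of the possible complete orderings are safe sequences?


(1) Need matrix, components ordered R1, R2, R4:
  P6: (0, 2, 3)
  P4: (5, 1, 7)
  P5: (3, 4, 9)
  P2: (1, 0, 1)
  P0: (2, 4, 2)
(2) SAFE, for example via the order P2, P6, P0, P5, P4.
Key observation: P2 is the earliest step where a requested resource binds exactly: need (1, 0, 1), pool (1, 1, 1) at its turn.
Step-by-step check:
  pool = (1, 1, 1)
  P2: need (1, 0, 1) fits (1, 1, 1); releases (1, 1, 2), pool now (2, 2, 3)
  P6: need (0, 2, 3) fits (2, 2, 3); releases (1, 3, 3), pool now (3, 5, 6)
  P0: need (2, 4, 2) fits (3, 5, 6); releases (0, 0, 3), pool now (3, 5, 9)
  P5: need (3, 4, 9) fits (3, 5, 9); releases (2, 0, 0), pool now (5, 5, 9)
  P4: need (5, 1, 7) fits (5, 5, 9); releases (0, 2, 3), pool now (5, 7, 12)
(3) Precisely 1 of the possible complete orderings is a safe sequence.


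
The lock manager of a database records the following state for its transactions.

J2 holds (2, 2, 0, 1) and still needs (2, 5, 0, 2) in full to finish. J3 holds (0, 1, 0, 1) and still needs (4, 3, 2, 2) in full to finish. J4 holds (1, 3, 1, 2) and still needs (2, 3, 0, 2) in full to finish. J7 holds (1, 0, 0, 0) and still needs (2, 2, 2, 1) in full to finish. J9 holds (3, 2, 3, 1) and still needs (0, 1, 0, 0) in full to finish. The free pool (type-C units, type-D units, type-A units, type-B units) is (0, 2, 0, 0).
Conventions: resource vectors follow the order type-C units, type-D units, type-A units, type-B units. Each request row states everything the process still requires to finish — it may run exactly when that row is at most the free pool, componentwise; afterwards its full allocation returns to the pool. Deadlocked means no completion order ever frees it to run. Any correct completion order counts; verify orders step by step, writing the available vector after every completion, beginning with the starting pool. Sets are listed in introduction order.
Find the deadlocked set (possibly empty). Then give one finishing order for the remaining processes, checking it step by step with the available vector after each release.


The deadlocked set is J2, J3 and J4.
Key observation: after J9, J7 complete, (4, 4, 3, 1) is the best the pool ever gets, yet each leftover process wants more type-B units.
One completion order for the rest: J9, J7. Step-by-step check:
  pool = (0, 2, 0, 0)
  J9 needs (0, 1, 0, 0) <= (0, 2, 0, 0) -> finishes; pool += (3, 2, 3, 1) = (3, 4, 3, 1)
  J7 needs (2, 2, 2, 1) <= (3, 4, 3, 1) -> finishes; pool += (1, 0, 0, 0) = (4, 4, 3, 1)
The blocked processes can never fit:
  blocked: J2 wants (2, 5, 0, 2), pool (4, 4, 3, 1) — not enough type-D units and type-B units
  blocked: J3 wants (4, 3, 2, 2), pool (4, 4, 3, 1) — not enough type-B units
  blocked: J4 wants (2, 3, 0, 2), pool (4, 4, 3, 1) — not enough type-B units


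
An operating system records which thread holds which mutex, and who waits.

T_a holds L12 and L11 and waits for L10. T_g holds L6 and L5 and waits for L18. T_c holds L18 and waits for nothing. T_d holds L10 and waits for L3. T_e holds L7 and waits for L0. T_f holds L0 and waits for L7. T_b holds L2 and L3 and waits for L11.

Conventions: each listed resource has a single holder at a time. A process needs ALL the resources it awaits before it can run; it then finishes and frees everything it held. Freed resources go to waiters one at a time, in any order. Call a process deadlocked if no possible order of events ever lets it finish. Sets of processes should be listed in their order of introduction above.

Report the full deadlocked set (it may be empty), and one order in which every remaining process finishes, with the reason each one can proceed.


The deadlocked set is T_a, T_d, T_e, T_f and T_b.
Key observation: nobody on the ring T_a -> T_d -> T_b -> T_a can start until another member finishes, which never happens; T_e and T_f are caught in further circular waits.
The rest can finish in the order T_c, T_g.
Walking it through:
  T_c waits on nothing -> runs at once and releases L18
  T_g: everything it awaited (L18) is free; runs, freeing L6 and L5


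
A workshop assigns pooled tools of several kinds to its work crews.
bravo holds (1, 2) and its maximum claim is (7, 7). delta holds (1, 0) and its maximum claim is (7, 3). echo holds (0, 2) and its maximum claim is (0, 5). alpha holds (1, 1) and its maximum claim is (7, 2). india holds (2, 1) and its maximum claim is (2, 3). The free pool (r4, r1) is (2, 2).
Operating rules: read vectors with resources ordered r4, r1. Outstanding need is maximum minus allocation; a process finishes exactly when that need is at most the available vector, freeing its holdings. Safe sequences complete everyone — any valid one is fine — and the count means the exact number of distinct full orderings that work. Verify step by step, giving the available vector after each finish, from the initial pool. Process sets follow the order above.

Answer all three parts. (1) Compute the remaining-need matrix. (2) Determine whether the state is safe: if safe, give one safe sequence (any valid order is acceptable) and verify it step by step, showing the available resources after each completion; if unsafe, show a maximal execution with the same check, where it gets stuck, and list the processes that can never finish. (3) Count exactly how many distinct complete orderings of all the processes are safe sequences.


(1) Need matrix, components ordered r4, r1:
  bravo: (6, 5)
  delta: (6, 3)
  echo: (0, 3)
  alpha: (6, 1)
  india: (0, 2)
(2) UNSAFE — no complete ordering exists.
Key observation: after india, echo complete, (4, 5) is the best the pool ever gets, yet each leftover process wants more r4.
The run india, echo cannot be extended any further. Verifying each step:
  pool = (2, 2)
  india needs (0, 2) <= (2, 2) -> finishes; pool += (2, 1) = (4, 3)
  echo needs (0, 3) <= (4, 3) -> finishes; pool += (0, 2) = (4, 5)
  bravo cannot run: need (6, 5) vs free (4, 5) (insufficient r4)
  delta cannot run: need (6, 3) vs free (4, 5) (insufficient r4)
  alpha cannot run: need (6, 1) vs free (4, 5) (insufficient r4)
Processes that can never finish: bravo, delta and alpha.
(3) Precisely 0 of the possible complete orderings are safe sequences.


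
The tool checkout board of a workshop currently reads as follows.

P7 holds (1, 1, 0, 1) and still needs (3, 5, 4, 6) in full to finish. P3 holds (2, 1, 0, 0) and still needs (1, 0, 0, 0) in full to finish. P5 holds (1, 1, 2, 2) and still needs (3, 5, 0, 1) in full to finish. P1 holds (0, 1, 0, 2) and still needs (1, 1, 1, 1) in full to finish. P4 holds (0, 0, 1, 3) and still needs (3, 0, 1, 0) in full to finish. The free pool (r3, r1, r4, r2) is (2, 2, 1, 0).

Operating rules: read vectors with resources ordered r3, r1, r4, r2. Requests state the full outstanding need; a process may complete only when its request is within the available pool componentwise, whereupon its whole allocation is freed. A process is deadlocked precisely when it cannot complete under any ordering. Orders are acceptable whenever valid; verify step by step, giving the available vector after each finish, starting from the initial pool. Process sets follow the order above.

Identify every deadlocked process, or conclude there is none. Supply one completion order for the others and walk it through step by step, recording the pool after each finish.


The deadlocked set is P7 and P5.
Key observation: the wall is r1: completing P3, P4, P1 brings the pool only to (4, 4, 2, 5), and all the rest need more.
The rest can finish in the order P3, P4, P1. Step-by-step check:
  pool = (2, 2, 1, 0)
  P3 needs (1, 0, 0, 0) <= (2, 2, 1, 0) -> finishes; pool += (2, 1, 0, 0) = (4, 3, 1, 0)
  P4 needs (3, 0, 1, 0) <= (4, 3, 1, 0) -> finishes; pool += (0, 0, 1, 3) = (4, 3, 2, 3)
  P1 needs (1, 1, 1, 1) <= (4, 3, 2, 3) -> finishes; pool += (0, 1, 0, 2) = (4, 4, 2, 5)
The blocked processes can never fit:
  P7 still needs (3, 5, 4, 6) but only (4, 4, 2, 5) is free — short on r1, r4 and r2
  P5 still needs (3, 5, 0, 1) but only (4, 4, 2, 5) is free — short on r1


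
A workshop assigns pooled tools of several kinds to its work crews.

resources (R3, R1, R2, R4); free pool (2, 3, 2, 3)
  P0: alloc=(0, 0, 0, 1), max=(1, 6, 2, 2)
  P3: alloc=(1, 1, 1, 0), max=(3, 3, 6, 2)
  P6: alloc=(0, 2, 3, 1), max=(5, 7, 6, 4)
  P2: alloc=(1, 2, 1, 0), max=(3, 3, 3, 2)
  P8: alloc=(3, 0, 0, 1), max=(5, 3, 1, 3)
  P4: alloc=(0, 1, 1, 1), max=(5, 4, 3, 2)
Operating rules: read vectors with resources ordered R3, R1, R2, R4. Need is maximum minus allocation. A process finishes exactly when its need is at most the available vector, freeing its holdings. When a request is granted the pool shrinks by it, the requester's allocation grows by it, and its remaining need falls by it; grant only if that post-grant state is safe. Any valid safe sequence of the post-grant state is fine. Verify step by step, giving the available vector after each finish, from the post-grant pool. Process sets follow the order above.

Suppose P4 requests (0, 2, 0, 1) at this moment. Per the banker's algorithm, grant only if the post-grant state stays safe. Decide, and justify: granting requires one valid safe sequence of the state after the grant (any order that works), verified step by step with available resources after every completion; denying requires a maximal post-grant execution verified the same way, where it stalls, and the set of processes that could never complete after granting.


GRANT — the state after the grant stays safe, e.g. via P2, P8, P4, P6, P3, P0.
Key observation: (2, 1, 2, 2) free after granting still covers P2 first, and each release covers the next.
Check on the post-grant state, step by step:
  pool = (2, 1, 2, 2)
  run P2 (needs (2, 1, 2, 2), free (2, 1, 2, 2)); after release of (1, 2, 1, 0) the pool is (3, 3, 3, 2)
  run P8 (needs (2, 3, 1, 2), free (3, 3, 3, 2)); after release of (3, 0, 0, 1) the pool is (6, 3, 3, 3)
  run P4 (needs (5, 1, 2, 0), free (6, 3, 3, 3)); after release of (0, 3, 1, 2) the pool is (6, 6, 4, 5)
  run P6 (needs (5, 5, 3, 3), free (6, 6, 4, 5)); after release of (0, 2, 3, 1) the pool is (6, 8, 7, 6)
  run P3 (needs (2, 2, 5, 2), free (6, 8, 7, 6)); after release of (1, 1, 1, 0) the pool is (7, 9, 8, 6)
  run P0 (needs (1, 6, 2, 1), free (7, 9, 8, 6)); after release of (0, 0, 0, 1) the pool is (7, 9, 8, 7)


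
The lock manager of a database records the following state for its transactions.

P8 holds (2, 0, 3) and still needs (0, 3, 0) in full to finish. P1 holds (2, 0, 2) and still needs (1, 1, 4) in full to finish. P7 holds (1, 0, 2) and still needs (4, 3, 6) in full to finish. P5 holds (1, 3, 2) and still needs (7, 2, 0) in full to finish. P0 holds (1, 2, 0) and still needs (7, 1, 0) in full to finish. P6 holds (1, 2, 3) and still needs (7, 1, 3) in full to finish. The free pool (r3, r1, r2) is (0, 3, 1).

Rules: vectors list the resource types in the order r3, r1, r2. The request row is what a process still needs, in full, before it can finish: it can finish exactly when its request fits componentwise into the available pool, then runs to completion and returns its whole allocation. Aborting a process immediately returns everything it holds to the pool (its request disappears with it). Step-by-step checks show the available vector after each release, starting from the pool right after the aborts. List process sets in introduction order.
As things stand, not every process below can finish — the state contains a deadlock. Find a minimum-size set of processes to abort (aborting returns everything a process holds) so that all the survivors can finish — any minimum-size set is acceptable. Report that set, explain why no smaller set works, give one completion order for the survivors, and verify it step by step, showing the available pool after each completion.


Abort P0 and P6.
Key observation: the returned (2, 4, 3) from P0 and P6 is what brings P5 — unrunnable before, under any order — into play at step 4.
Why nothing smaller works — every single abort fails: P8 alone leaves P5 blocked (short on r3); P1 alone leaves P5 blocked (short on r3); P7 alone leaves P5 blocked (short on r3); P5 alone leaves P0 blocked (short on r3); P0 alone leaves P5 blocked (short on r3); P6 alone leaves P5 blocked (short on r3).
Survivors finish in the order: P8, P7, P1, P5. Check, step by step (pool after the aborts first):
  pool = (2, 7, 4)
  run P8 (needs (0, 3, 0), free (2, 7, 4)); after release of (2, 0, 3) the pool is (4, 7, 7)
  run P7 (needs (4, 3, 6), free (4, 7, 7)); after release of (1, 0, 2) the pool is (5, 7, 9)
  run P1 (needs (1, 1, 4), free (5, 7, 9)); after release of (2, 0, 2) the pool is (7, 7, 11)
  run P5 (needs (7, 2, 0), free (7, 7, 11)); after release of (1, 3, 2) the pool is (8, 10, 13)


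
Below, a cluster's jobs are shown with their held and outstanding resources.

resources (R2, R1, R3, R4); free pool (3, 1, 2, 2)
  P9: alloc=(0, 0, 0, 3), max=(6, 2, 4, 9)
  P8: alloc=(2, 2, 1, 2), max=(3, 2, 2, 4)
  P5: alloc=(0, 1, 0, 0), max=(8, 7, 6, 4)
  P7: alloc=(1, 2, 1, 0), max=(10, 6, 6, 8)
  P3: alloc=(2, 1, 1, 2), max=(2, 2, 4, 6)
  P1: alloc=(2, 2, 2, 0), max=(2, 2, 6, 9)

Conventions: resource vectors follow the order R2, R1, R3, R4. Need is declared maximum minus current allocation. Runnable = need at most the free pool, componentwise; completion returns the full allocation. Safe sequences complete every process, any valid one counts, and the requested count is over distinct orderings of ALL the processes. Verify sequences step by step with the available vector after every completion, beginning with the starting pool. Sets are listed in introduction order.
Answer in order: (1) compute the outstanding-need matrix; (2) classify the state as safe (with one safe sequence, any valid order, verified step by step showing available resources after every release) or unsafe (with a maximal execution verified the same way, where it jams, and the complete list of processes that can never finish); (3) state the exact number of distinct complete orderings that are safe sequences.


(1) Remaining need (order R2, R1, R3, R4):
  P9: (6, 2, 4, 6)
  P8: (1, 0, 1, 2)
  P5: (8, 6, 6, 4)
  P7: (9, 4, 5, 8)
  P3: (0, 1, 3, 4)
  P1: (0, 0, 4, 9)
(2) SAFE. One safe sequence: P8, P3, P9, P1, P7, P5.
Key observation: the first exact fit in this order is P8 — it needs (1, 0, 1, 2) with (3, 1, 2, 2) free, meeting a requested resource to the last unit.
Verifying each step:
  pool = (3, 1, 2, 2)
  run P8 (needs (1, 0, 1, 2), free (3, 1, 2, 2)); after release of (2, 2, 1, 2) the pool is (5, 3, 3, 4)
  run P3 (needs (0, 1, 3, 4), free (5, 3, 3, 4)); after release of (2, 1, 1, 2) the pool is (7, 4, 4, 6)
  run P9 (needs (6, 2, 4, 6), free (7, 4, 4, 6)); after release of (0, 0, 0, 3) the pool is (7, 4, 4, 9)
  run P1 (needs (0, 0, 4, 9), free (7, 4, 4, 9)); after release of (2, 2, 2, 0) the pool is (9, 6, 6, 9)
  run P7 (needs (9, 4, 5, 8), free (9, 6, 6, 9)); after release of (1, 2, 1, 0) the pool is (10, 8, 7, 9)
  run P5 (needs (8, 6, 6, 4), free (10, 8, 7, 9)); after release of (0, 1, 0, 0) the pool is (10, 9, 7, 9)
(3) Precisely 2 of the possible complete orderings are safe sequences.


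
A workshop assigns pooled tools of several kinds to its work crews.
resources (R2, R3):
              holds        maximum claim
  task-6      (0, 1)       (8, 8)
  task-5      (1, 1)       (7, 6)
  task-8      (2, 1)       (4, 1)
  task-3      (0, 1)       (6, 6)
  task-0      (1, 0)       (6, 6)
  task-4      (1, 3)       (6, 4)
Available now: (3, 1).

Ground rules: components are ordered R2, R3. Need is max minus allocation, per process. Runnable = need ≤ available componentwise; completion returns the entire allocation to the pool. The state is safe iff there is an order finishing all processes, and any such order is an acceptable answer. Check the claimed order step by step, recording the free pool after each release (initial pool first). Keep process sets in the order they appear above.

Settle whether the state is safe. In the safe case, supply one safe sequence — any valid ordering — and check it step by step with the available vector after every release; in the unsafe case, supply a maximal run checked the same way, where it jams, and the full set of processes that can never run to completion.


The state is SAFE; one workable sequence: task-8, task-4, task-3, task-5, task-0, task-6.
Key observation: the order's first zero-slack moment is task-4 ((5, 1) needed, (5, 2) free — a requested resource with nothing to spare).
Walking it through:
  pool = (3, 1)
  task-8: need (2, 0) fits (3, 1); releases (2, 1), pool now (5, 2)
  task-4: need (5, 1) fits (5, 2); releases (1, 3), pool now (6, 5)
  task-3: need (6, 5) fits (6, 5); releases (0, 1), pool now (6, 6)
  task-5: need (6, 5) fits (6, 6); releases (1, 1), pool now (7, 7)
  task-0: need (5, 6) fits (7, 7); releases (1, 0), pool now (8, 7)
  task-6: need (8, 7) fits (8, 7); releases (0, 1), pool now (8, 8)


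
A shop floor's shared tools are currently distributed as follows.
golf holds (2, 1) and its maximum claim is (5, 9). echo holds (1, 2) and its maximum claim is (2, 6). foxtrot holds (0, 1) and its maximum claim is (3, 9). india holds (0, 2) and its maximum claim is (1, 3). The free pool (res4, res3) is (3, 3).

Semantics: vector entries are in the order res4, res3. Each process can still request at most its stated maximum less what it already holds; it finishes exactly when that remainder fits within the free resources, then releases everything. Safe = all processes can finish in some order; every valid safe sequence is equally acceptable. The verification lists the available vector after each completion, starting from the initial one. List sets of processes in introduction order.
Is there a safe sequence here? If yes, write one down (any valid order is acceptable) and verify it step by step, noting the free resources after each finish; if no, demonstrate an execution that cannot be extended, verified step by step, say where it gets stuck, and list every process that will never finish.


The state is UNSAFE.
Key observation: res3 is the bottleneck — with india, echo done the pool holds (4, 7), short of every remaining need.
Going as far as possible: india, echo; after that, nothing fits. Walking it through:
  pool = (3, 3)
  india: need (1, 1) fits (3, 3); releases (0, 2), pool now (3, 5)
  echo: need (1, 4) fits (3, 5); releases (1, 2), pool now (4, 7)
  golf cannot run: need (3, 8) vs free (4, 7) (insufficient res3)
  foxtrot cannot run: need (3, 8) vs free (4, 7) (insufficient res3)
Processes that can never finish: golf and foxtrot.


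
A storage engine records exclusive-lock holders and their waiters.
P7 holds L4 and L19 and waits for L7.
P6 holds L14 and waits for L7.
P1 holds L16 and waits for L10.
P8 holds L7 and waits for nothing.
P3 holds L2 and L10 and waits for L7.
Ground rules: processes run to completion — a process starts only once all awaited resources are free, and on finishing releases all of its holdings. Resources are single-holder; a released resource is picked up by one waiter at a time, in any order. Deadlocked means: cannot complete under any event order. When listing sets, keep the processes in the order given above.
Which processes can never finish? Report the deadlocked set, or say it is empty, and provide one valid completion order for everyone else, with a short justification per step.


No process is deadlocked.
Key observation: all waits point, directly or indirectly, at processes that can finish, so nothing is permanently blocked.
The rest can finish in the order P8, P7, P6, P3, P1.
Step-by-step check:
  P8 waits on nothing -> runs at once and releases L7
  run P7 (all its waits — L7 — are resolved); releases L4 and L19
  run P6 (all its waits — L7 — are resolved); releases L14
  run P3 (all its waits — L7 — are resolved); releases L2 and L10
  run P1 (all its waits — L10 — are resolved); releases L16
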